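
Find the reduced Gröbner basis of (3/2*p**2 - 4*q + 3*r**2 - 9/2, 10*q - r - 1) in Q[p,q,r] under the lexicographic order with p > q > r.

G = {p**2 + 2*r**2 - 4/15*r - 49/15, q - 1/10*r - 1/10}

This is the nonlinear analogue of row-reducing a linear system.

f_1 = 3/2*p**2 - 4*q + 3*r**2 - 9/2, LT = p**2.
f_2 = 10*q - r - 1, LT = q.

S(f_1,f_2): leading monomials are coprime, so the S-polynomial reduces to 0 (Buchberger's first criterion).
Every S-polynomial of the final basis reduces to 0, so we have a Gröbner basis.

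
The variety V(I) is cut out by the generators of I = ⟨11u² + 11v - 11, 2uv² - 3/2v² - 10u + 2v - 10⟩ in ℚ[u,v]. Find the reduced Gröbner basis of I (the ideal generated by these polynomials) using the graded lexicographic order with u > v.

G = {uv² - ¾v² - 5u + v - 5, v³ - uv - 7/16v² + 35/4u - 23/4v + 35/4, u² + v - 1}

f_1 = 11u² + 11v - 11, LT = u².
f_2 = 2uv² - 3/2v² - 10u + 2v - 10, LT = uv².

S(f_1,f_2): lcm = u²v². S = ¾uv² + v³ + 5u² - uv - v² + 5u.
  leading term uv²: subtract (⅜)·f_2 from ¾uv² + v³ + 5u² - uv - v² + 5u → v³ + 5u² - uv - 7/16v² + 35/4u - ¾v + 15/4
  leading term v³: no divisor's leading term divides it; move v³ to the remainder.
  leading term u²: subtract (5/11)·f_1 from 5u² - uv - 7/16v² + 35/4u - ¾v + 15/4 → -uv - 7/16v² + 35/4u - 23/4v + 35/4
  leading term uv: no divisor's leading term divides it; move -uv to the remainder.
  leading term v²: no divisor's leading term divides it; move -7/16v² to the remainder.
  leading term u: no divisor's leading term divides it; move 35/4u to the remainder.
  leading term v: no divisor's leading term divides it; move -23/4v to the remainder.
  leading term 1: no divisor's leading term divides it; move 35/4 to the remainder.
  remainder v³ - uv - 7/16v² + 35/4u - 23/4v + 35/4 ≠ 0; add g_3 = v³ - uv - 7/16v² + 35/4u - 23/4v + 35/4 to the basis.

The other S-polynomials (S(f_1,g_3), S(f_2,g_3)) all reduce to 0 modulo the current basis, so we have a Gröbner basis.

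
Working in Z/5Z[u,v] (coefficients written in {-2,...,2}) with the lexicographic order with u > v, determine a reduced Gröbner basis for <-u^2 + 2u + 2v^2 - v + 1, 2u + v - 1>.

G = {u - 2v + 2, v^2 + 2v + 1}

This is the nonlinear analogue of row-reducing a linear system.

f_1 = -u^2 + 2u + 2v^2 - v + 1, LT = u^2.
f_2 = 2u + v - 1, LT = u.

S(f_1,f_2): lcm = u^2. S = 2uv + u - 2v^2 + v - 1.
  leading term uv: subtract (v)·f_2 from 2uv + u - 2v^2 + v - 1 → u + 2v^2 + 2v - 1
  leading term u: subtract (-2)·f_2 from u + 2v^2 + 2v - 1 → 2v^2 - v + 2
  leading term v^2: no divisor's leading term divides it; move 2v^2 to the remainder.
  leading term v: no divisor's leading term divides it; move -v to the remainder.
  leading term 1: no divisor's leading term divides it; move 2 to the remainder.
  remainder 2v^2 - v + 2 ≠ 0; add g_3 = 2v^2 - v + 2 to the basis.

The other S-polynomials (S(f_1,g_3), S(f_2,g_3)) all reduce to 0 modulo the current basis, so we have a Gröbner basis.
Inter-reduce: drop elements whose leading term is divisible by another's, tail-reduce, and make monic.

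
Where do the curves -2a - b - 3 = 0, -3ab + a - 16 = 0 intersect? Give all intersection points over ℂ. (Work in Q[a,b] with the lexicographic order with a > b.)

Compute a lex Gröbner basis by Buchberger's algorithm.
f_1 = -2a - b - 3, LT = a.
f_2 = -3ab + a - 16, LT = ab.

S(f_1,f_2): lcm = ab. S = \tfrac{1}{3}a + \tfrac{1}{2}b^{2} + \tfrac{3}{2}b - \tfrac{16}{3}.
  leading term a: subtract (-\tfrac{1}{6})·f_1 from \tfrac{1}{3}a + \tfrac{1}{2}b^{2} + \tfrac{3}{2}b - \tfrac{16}{3} → \tfrac{1}{2}b^{2} + \tfrac{4}{3}b - \tfrac{35}{6}
  leading term b^{2}: no divisor's leading term divides it; move \tfrac{1}{2}b^{2} to the remainder.
  leading term b: no divisor's leading term divides it; move \tfrac{4}{3}b to the remainder.
  leading term 1: no divisor's leading term divides it; move -\tfrac{35}{6} to the remainder.
  remainder \tfrac{1}{2}b^{2} + \tfrac{4}{3}b - \tfrac{35}{6} ≠ 0; add h_3 = \tfrac{1}{2}b^{2} + \tfrac{4}{3}b - \tfrac{35}{6} to the basis.

S(f_1,h_3): leading monomials are coprime, so the S-polynomial reduces to 0 (Buchberger's first criterion).
S(f_2,h_3): lcm = ab^{2}. S = -3ab + \tfrac{35}{3}a + \tfrac{16}{3}b.
  leading term ab: subtract (\tfrac{3}{2}b)·f_1 from -3ab + \tfrac{35}{3}a + \tfrac{16}{3}b → \tfrac{35}{3}a + \tfrac{3}{2}b^{2} + \tfrac{59}{6}b
  leading term a: subtract (-\tfrac{35}{6})·f_1 from \tfrac{35}{3}a + \tfrac{3}{2}b^{2} + \tfrac{59}{6}b → \tfrac{3}{2}b^{2} + 4b - \tfrac{35}{2}
  leading term b^{2}: subtract (3)·h_3 from \tfrac{3}{2}b^{2} + 4b - \tfrac{35}{2} → 0
  remainder 0.

Every S-polynomial of the final basis reduces to 0, so we have a Gröbner basis.
Inter-reduce: drop elements whose leading term is divisible by another's, tail-reduce, and make monic.
Reduced Gröbner basis: {a + \tfrac{1}{2}b + \tfrac{3}{2}, b^{2} + \tfrac{8}{3}b - \tfrac{35}{3}}.

Since the basis is lex-ordered, b^{2} + \tfrac{8}{3}b - \tfrac{35}{3} is univariate in b. Its roots are {-5, 7/3}. Back-substituting each root into the other basis elements fixes the other coordinates.
  b = -5: the earlier basis element becomes a - 1 = 0, giving a = 1 — point (1, -5).
  b = 7/3: the earlier basis element becomes a + \tfrac{8}{3} = 0, giving a = -8/3 — point (-8/3, 7/3).
Each listed point satisfies every original equation (direct substitution).

{(1, -5), (-8/3, 7/3)}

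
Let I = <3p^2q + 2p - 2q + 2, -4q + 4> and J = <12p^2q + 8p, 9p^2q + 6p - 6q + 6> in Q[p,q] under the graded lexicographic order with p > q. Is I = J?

Equality of ideals is decidable: compute both reduced Gröbner bases (unique for the ordering) and check whether they agree.
Buchberger on the first generating set:
f_1 = 3p^2q + 2p - 2q + 2, LT = p^2q.
f_2 = -4q + 4, LT = q.

S(f_1,f_2): lcm = p^2q. S = p^2 + 2/3p - 2/3q + 2/3.
  reduce S modulo (f_1, f_2):
  remainder p^2 + 2/3p ≠ 0; add g_3 = p^2 + 2/3p to the basis.

The other S-polynomials (S(f_1,g_3), S(f_2,g_3)) all reduce to 0 modulo the current basis, so we have a Gröbner basis.
Inter-reduce: drop elements whose leading term is divisible by another's, tail-reduce, and make monic.
Reduced Gröbner basis: {p^2 + 2/3p, q - 1}.

Buchberger on the second generating set:
h_1 = 12p^2q + 8p, LT = p^2q.
h_2 = 9p^2q + 6p - 6q + 6, LT = p^2q.

S(h_1,h_2): lcm = p^2q. S = 2/3q - 2/3.
  reduce S modulo (h_1, h_2):
  remainder 2/3q - 2/3 ≠ 0; add k_3 = 2/3q - 2/3 to the basis.

S(h_1,k_3): lcm = p^2q. S = p^2 + 2/3p.
  reduce S modulo (h_1, h_2, k_3):
  remainder p^2 + 2/3p ≠ 0; add k_4 = p^2 + 2/3p to the basis.

The other S-polynomials (S(h_2,k_3), S(h_1,k_4), S(h_2,k_4), S(k_3,k_4)) all reduce to 0 modulo the current basis, so we have a Gröbner basis.
Inter-reduce: drop elements whose leading term is divisible by another's, tail-reduce, and make monic.
Reduced Gröbner basis: {p^2 + 2/3p, q - 1}.

These coincide, so the ideals are equal.

Yes, the ideals are equal.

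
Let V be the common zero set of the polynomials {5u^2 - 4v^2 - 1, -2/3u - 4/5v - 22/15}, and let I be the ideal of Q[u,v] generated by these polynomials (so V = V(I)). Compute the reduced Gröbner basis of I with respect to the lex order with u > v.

f_1 = 5u^2 - 4v^2 - 1, LT = u^2.
f_2 = -2/3u - 4/5v - 22/15, LT = u.

S(f_1,f_2): lcm = u^2. S = -6/5uv - 11/5u - 4/5v^2 - 1/5.
  leading term uv: subtract (9/5v)·f_2 from -6/5uv - 11/5u - 4/5v^2 - 1/5 → -11/5u + 16/25v^2 + 66/25v - 1/5
  leading term u: subtract (33/10)·f_2 from -11/5u + 16/25v^2 + 66/25v - 1/5 → 16/25v^2 + 132/25v + 116/25
  leading term v^2: no divisor's leading term divides it; move 16/25v^2 to the remainder.
  leading term v: no divisor's leading term divides it; move 132/25v to the remainder.
  leading term 1: no divisor's leading term divides it; move 116/25 to the remainder.
  remainder 16/25v^2 + 132/25v + 116/25 ≠ 0; add g_3 = 16/25v^2 + 132/25v + 116/25 to the basis.

S(f_1,g_3): leading monomials are coprime, so the S-polynomial reduces to 0 (Buchberger's first criterion).
S(f_2,g_3): leading monomials are coprime, so the S-polynomial reduces to 0 (Buchberger's first criterion).
Every S-polynomial of the final basis reduces to 0, so we have a Gröbner basis.
Inter-reduce: drop elements whose leading term is divisible by another's, tail-reduce, and make monic.

G = {u + 6/5v + 11/5, v^2 + 33/4v + 29/4}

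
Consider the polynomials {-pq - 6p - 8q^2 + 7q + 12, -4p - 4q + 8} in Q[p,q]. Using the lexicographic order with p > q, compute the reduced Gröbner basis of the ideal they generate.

f_1 = -pq - 6p - 8q^2 + 7q + 12, LT = pq.
f_2 = -4p - 4q + 8, LT = p.

S(f_1,f_2): lcm = pq. S = 6p + 7q^2 - 5q - 12.
  leading term p: subtract (-3/2)·f_2 from 6p + 7q^2 - 5q - 12 → 7q^2 - 11q
  leading term q^2: no divisor's leading term divides it; move 7q^2 to the remainder.
  leading term q: no divisor's leading term divides it; move -11q to the remainder.
  remainder 7q^2 - 11q ≠ 0; add g_3 = 7q^2 - 11q to the basis.

S(f_1,g_3): lcm = pq^2. S = 53/7pq + 8q^3 - 7q^2 - 12q.
  leading term pq: subtract (-53/7)·f_1 from 53/7pq + 8q^3 - 7q^2 - 12q → -318/7p + 8q^3 - 473/7q^2 + 41q + 636/7
  leading term p: subtract (159/14)·f_2 from -318/7p + 8q^3 - 473/7q^2 + 41q + 636/7 → 8q^3 - 473/7q^2 + 605/7q
  leading term q^3: subtract (8/7q)·g_3 from 8q^3 - 473/7q^2 + 605/7q → -55q^2 + 605/7q
  leading term q^2: subtract (-55/7)·g_3 from -55q^2 + 605/7q → 0
  remainder 0.

S(f_2,g_3): leading monomials are coprime, so the S-polynomial reduces to 0 (Buchberger's first criterion).
Every S-polynomial of the final basis reduces to 0, so we have a Gröbner basis.
Inter-reduce: drop elements whose leading term is divisible by another's, tail-reduce, and make monic.

G = {p + q - 2, q^2 - 11/7q}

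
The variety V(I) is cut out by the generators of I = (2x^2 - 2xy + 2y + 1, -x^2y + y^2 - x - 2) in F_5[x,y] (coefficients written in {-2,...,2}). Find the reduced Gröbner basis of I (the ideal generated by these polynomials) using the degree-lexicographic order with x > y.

The reduced Gröbner basis is the canonical form of the ideal for this ordering.

f_1 = 2x^2 - 2xy + 2y + 1, LT = x^2.
f_2 = -x^2y + y^2 - x - 2, LT = x^2y.

S(f_1,f_2): lcm = x^2y. S = -xy^2 + 2y^2 - x - 2y - 2.
  reduce S modulo (f_1, f_2):
  remainder -xy^2 + 2y^2 - x - 2y - 2 ≠ 0; add g_3 = -xy^2 + 2y^2 - x - 2y - 2 to the basis.

S(f_1,g_3): lcm = x^2y^2. S = -xy^3 + 2xy^2 + y^3 - x^2 - 2xy - 2y^2 - 2x.
  reduce S modulo (f_1, f_2, g_3):
  remainder -y^3 - 2xy - y^2 + x - y - 1 ≠ 0; add g_4 = -y^3 - 2xy - y^2 + x - y - 1 to the basis.

The other S-polynomials (S(f_2,g_3), S(f_1,g_4), S(f_2,g_4), S(g_3,g_4)) all reduce to 0 modulo the current basis, so we have a Gröbner basis.
Inter-reduce: drop elements whose leading term is divisible by another's, tail-reduce, and make monic.

G = {xy^2 - 2y^2 + x + 2y + 2, y^3 + 2xy + y^2 - x + y + 1, x^2 - xy + y - 2}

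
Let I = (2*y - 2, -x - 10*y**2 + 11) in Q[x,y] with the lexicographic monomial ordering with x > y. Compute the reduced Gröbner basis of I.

G = {x - 1, y - 1}

f_1 = 2*y - 2, LT = y.
f_2 = -x - 10*y**2 + 11, LT = x.

The S-polynomials (S(f_1,f_2)) all reduce to 0 modulo the current basis, so we have a Gröbner basis.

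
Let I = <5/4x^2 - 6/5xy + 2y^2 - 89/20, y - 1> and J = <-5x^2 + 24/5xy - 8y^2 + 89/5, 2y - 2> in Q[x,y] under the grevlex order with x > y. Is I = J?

Two ideals are equal iff their reduced Gröbner bases coincide (the reduced basis is unique for a fixed ordering).
Buchberger on the first generating set:
f_1 = 5/4x^2 - 6/5xy + 2y^2 - 89/20, LT = x^2.
f_2 = y - 1, LT = y.

The S-polynomials (S(f_1,f_2)) all reduce to 0 modulo the current basis, so we have a Gröbner basis.
Inter-reduce: drop elements whose leading term is divisible by another's, tail-reduce, and make monic.
Reduced Gröbner basis: {x^2 - 24/25x - 49/25, y - 1}.

Buchberger on the second generating set:
h_1 = -5x^2 + 24/5xy - 8y^2 + 89/5, LT = x^2.
h_2 = 2y - 2, LT = y.

The S-polynomials (S(h_1,h_2)) all reduce to 0 modulo the current basis, so we have a Gröbner basis.
Inter-reduce: drop elements whose leading term is divisible by another's, tail-reduce, and make monic.
Reduced Gröbner basis: {x^2 - 24/25x - 49/25, y - 1}.

These coincide, so the ideals are equal.

Yes, the ideals are equal.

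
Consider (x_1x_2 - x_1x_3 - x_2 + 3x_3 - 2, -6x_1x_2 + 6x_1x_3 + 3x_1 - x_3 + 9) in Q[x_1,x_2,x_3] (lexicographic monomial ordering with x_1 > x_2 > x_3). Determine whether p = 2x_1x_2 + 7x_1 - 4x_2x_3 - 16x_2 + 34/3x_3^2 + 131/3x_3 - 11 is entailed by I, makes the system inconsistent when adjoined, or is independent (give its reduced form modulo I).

First compute the reduced Gröbner basis of I by Buchberger's algorithm.
f_1 = x_1x_2 - x_1x_3 - x_2 + 3x_3 - 2, LT = x_1x_2.
f_2 = -6x_1x_2 + 6x_1x_3 + 3x_1 - x_3 + 9, LT = x_1x_2.

S(f_1,f_2): lcm = x_1x_2. S = 1/2x_1 - x_2 + 17/6x_3 - 1/2.
  leading term x_1: no divisor's leading term divides it; move 1/2x_1 to the remainder.
  leading term x_2: no divisor's leading term divides it; move -x_2 to the remainder.
  leading term x_3: no divisor's leading term divides it; move 17/6x_3 to the remainder.
  leading term 1: no divisor's leading term divides it; move -1/2 to the remainder.
  remainder 1/2x_1 - x_2 + 17/6x_3 - 1/2 ≠ 0; add h_3 = 1/2x_1 - x_2 + 17/6x_3 - 1/2 to the basis.

S(f_1,h_3): lcm = x_1x_2. S = -x_1x_3 + 2x_2^2 - 17/3x_2x_3 + 3x_3 - 2.
  leading term x_1x_3: subtract (-2x_3)·h_3 from -x_1x_3 + 2x_2^2 - 17/3x_2x_3 + 3x_3 - 2 → 2x_2^2 - 23/3x_2x_3 + 17/3x_3^2 + 2x_3 - 2
  leading term x_2^2: no divisor's leading term divides it; move 2x_2^2 to the remainder.
  leading term x_2x_3: no divisor's leading term divides it; move -23/3x_2x_3 to the remainder.
  leading term x_3^2: no divisor's leading term divides it; move 17/3x_3^2 to the remainder.
  leading term x_3: no divisor's leading term divides it; move 2x_3 to the remainder.
  leading term 1: no divisor's leading term divides it; move -2 to the remainder.
  remainder 2x_2^2 - 23/3x_2x_3 + 17/3x_3^2 + 2x_3 - 2 ≠ 0; add h_4 = 2x_2^2 - 23/3x_2x_3 + 17/3x_3^2 + 2x_3 - 2 to the basis.

The other S-polynomials (S(f_2,h_3), S(f_1,h_4), S(f_2,h_4), S(h_3,h_4)) all reduce to 0 modulo the current basis, so we have a Gröbner basis.
Inter-reduce: drop elements whose leading term is divisible by another's, tail-reduce, and make monic.
Reduced Gröbner basis: {x_1 - 2x_2 + 17/3x_3 - 1, x_2^2 - 23/6x_2x_3 + 17/6x_3^2 + x_3 - 1}.
Label its elements g_1 = x_1 - 2x_2 + 17/3x_3 - 1, g_2 = x_2^2 - 23/6x_2x_3 + 17/6x_3^2 + x_3 - 1.

Reduce p = 2x_1x_2 + 7x_1 - 4x_2x_3 - 16x_2 + 34/3x_3^2 + 131/3x_3 - 11 modulo G:
  leading term x_1x_2: subtract (2x_2)·g_1 from 2x_1x_2 + 7x_1 - 4x_2x_3 - 16x_2 + 34/3x_3^2 + 131/3x_3 - 11 → 7x_1 + 4x_2^2 - 46/3x_2x_3 - 14x_2 + 34/3x_3^2 + 131/3x_3 - 11
  leading term x_1: subtract (7)·g_1 from 7x_1 + 4x_2^2 - 46/3x_2x_3 - 14x_2 + 34/3x_3^2 + 131/3x_3 - 11 → 4x_2^2 - 46/3x_2x_3 + 34/3x_3^2 + 4x_3 - 4
  leading term x_2^2: subtract (4)·g_2 from 4x_2^2 - 46/3x_2x_3 + 34/3x_3^2 + 4x_3 - 4 → 0
  normal form = 0.
Since the normal form is 0, p ∈ I.

2x_1x_2 + 7x_1 - 4x_2x_3 - 16x_2 + 34/3x_3^2 + 131/3x_3 - 11 lies in I (it reduces to 0).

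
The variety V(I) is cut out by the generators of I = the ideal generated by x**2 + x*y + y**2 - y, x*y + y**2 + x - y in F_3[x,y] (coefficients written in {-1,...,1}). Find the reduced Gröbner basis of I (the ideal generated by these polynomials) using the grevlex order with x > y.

G = {y**3 + y**2 + x + y, x**2 - x, x*y + y**2 + x - y}

f_1 = x**2 + x*y + y**2 - y, LT = x**2.
f_2 = x*y + y**2 + x - y, LT = x*y.

S(f_1,f_2): lcm = x**2*y. S = y**3 - x**2 + x*y - y**2.
  reduce S modulo (f_1, f_2):
  remainder y**3 + y**2 + x + y ≠ 0; add g_3 = y**3 + y**2 + x + y to the basis.

The other S-polynomials (S(f_1,g_3), S(f_2,g_3)) all reduce to 0 modulo the current basis, so we have a Gröbner basis.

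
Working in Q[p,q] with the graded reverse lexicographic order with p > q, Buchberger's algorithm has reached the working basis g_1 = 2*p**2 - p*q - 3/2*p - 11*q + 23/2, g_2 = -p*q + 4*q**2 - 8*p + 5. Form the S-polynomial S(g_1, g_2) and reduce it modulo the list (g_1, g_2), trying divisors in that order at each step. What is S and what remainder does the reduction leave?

S(g_1, g_2) = 7/2*p*q**2 - 8*p**2 - 3/4*p*q - 11/2*q**2 + 5*p + 23/4*q; remainder on division = 14*q**3 - 273/2*q**2 + 261*p - 83/4*q - 471/4.

lcm(LM(g_1), LM(g_2)) = p**2*q.
S = (lcm/LT(g_1))·g_1 − (lcm/LT(g_2))·g_2 = 7/2*p*q**2 - 8*p**2 - 3/4*p*q - 11/2*q**2 + 5*p + 23/4*q.
Reduce S modulo (g_1, g_2) in that order:
  leading term p*q**2: subtract (-7/2*q)·g_2 from 7/2*p*q**2 - 8*p**2 - 3/4*p*q - 11/2*q**2 + 5*p + 23/4*q → 14*q**3 - 8*p**2 - 115/4*p*q - 11/2*q**2 + 5*p + 93/4*q
  leading term q**3: no divisor's leading term divides it; move 14*q**3 to the remainder.
  leading term p**2: subtract (-4)·g_1 from -8*p**2 - 115/4*p*q - 11/2*q**2 + 5*p + 93/4*q → -131/4*p*q - 11/2*q**2 - p - 83/4*q + 46
  leading term p*q: subtract (131/4)·g_2 from -131/4*p*q - 11/2*q**2 - p - 83/4*q + 46 → -273/2*q**2 + 261*p - 83/4*q - 471/4
  leading term q**2: no divisor's leading term divides it; move -273/2*q**2 to the remainder.
  leading term p: no divisor's leading term divides it; move 261*p to the remainder.
  leading term q: no divisor's leading term divides it; move -83/4*q to the remainder.
  leading term 1: no divisor's leading term divides it; move -471/4 to the remainder.
The remainder 14*q**3 - 273/2*q**2 + 261*p - 83/4*q - 471/4 is nonzero, so it would be added as the next basis element.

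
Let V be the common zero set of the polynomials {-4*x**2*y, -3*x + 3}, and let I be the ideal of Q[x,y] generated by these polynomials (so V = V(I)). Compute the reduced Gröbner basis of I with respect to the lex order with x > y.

G = {x - 1, y}

f_1 = -4*x**2*y, LT = x**2*y.
f_2 = -3*x + 3, LT = x.

S(f_1,f_2): lcm = x**2*y. S = x*y.
  leading term x*y: subtract (-1/3*y)·f_2 from x*y → y
  leading term y: no divisor's leading term divides it; move y to the remainder.
  remainder y ≠ 0; add g_3 = y to the basis.

The other S-polynomials (S(f_1,g_3), S(f_2,g_3)) all reduce to 0 modulo the current basis, so we have a Gröbner basis.
Inter-reduce: drop elements whose leading term is divisible by another's, tail-reduce, and make monic.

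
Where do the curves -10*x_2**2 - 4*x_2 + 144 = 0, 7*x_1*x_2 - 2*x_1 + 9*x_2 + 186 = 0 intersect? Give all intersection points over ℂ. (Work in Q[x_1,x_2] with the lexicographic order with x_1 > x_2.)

Compute a lex Gröbner basis by Buchberger's algorithm.
f_1 = -10*x_2**2 - 4*x_2 + 144, LT = x_2**2.
f_2 = 7*x_1*x_2 - 2*x_1 + 9*x_2 + 186, LT = x_1*x_2.

S(f_1,f_2): lcm = x_1*x_2**2. S = 24/35*x_1*x_2 - 72/5*x_1 - 9/7*x_2**2 - 186/7*x_2.
  leading term x_1*x_2: subtract (24/245)·f_2 from 24/35*x_1*x_2 - 72/5*x_1 - 9/7*x_2**2 - 186/7*x_2 → -696/49*x_1 - 9/7*x_2**2 - 6726/245*x_2 - 4464/245
  leading term x_1: no divisor's leading term divides it; move -696/49*x_1 to the remainder.
  leading term x_2**2: subtract (9/70)·f_1 from -9/7*x_2**2 - 6726/245*x_2 - 4464/245 → -1320/49*x_2 - 1800/49
  leading term x_2: no divisor's leading term divides it; move -1320/49*x_2 to the remainder.
  leading term 1: no divisor's leading term divides it; move -1800/49 to the remainder.
  remainder -696/49*x_1 - 1320/49*x_2 - 1800/49 ≠ 0; add h_3 = -696/49*x_1 - 1320/49*x_2 - 1800/49 to the basis.

The other S-polynomials (S(f_1,h_3), S(f_2,h_3)) all reduce to 0 modulo the current basis, so we have a Gröbner basis.
Inter-reduce: drop elements whose leading term is divisible by another's, tail-reduce, and make monic.
Reduced Gröbner basis: {x_1 + 55/29*x_2 + 75/29, x_2**2 + 2/5*x_2 - 72/5}.

From the last basis element, x_2**2 + 2/5*x_2 - 72/5 = 0, so x_2 takes values in {-4, 18/5}. Each choice, substituted upward through the basis, yields the corresponding point(s) of the solution set.
  x_2 = -4: the earlier basis element becomes x_1 - 5 = 0, giving x_1 = 5 — point (5, -4).
  x_2 = 18/5: the earlier basis element becomes x_1 + 273/29 = 0, giving x_1 = -273/29 — point (-273/29, 18/5).
Each listed point satisfies every original equation (direct substitution).

{(5, -4), (-273/29, 18/5)}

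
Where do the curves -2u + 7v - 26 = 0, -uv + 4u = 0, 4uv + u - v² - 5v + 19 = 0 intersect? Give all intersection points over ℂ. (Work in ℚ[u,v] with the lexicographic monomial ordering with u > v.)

Compute a lex Gröbner basis by Buchberger's algorithm.
f_1 = -2u + 7v - 26, LT = u.
f_2 = -uv + 4u, LT = uv.
f_3 = 4uv + u - v² - 5v + 19, LT = uv.

S(f_1,f_2): lcm = uv. S = 4u - 7/2v² + 13v.
  leading term u: subtract (-2)·f_1 from 4u - 7/2v² + 13v → -7/2v² + 27v - 52
  leading term v²: no divisor's leading term divides it; move -7/2v² to the remainder.
  leading term v: no divisor's leading term divides it; move 27v to the remainder.
  leading term 1: no divisor's leading term divides it; move -52 to the remainder.
  remainder -7/2v² + 27v - 52 ≠ 0; add h_4 = -7/2v² + 27v - 52 to the basis.

S(f_1,f_3): lcm = uv. S = -¼u - 13/4v² + 57/4v - 19/4.
  leading term u: subtract (⅛)·f_1 from -¼u - 13/4v² + 57/4v - 19/4 → -13/4v² + 107/8v - 3/2
  leading term v²: subtract (13/14)·h_4 from -13/4v² + 107/8v - 3/2 → -655/56v + 655/14
  leading term v: no divisor's leading term divides it; move -655/56v to the remainder.
  leading term 1: no divisor's leading term divides it; move 655/14 to the remainder.
  remainder -655/56v + 655/14 ≠ 0; add h_5 = -655/56v + 655/14 to the basis.

The other S-polynomials (S(f_2,f_3), S(f_1,h_4), S(f_2,h_4), S(f_3,h_4), S(f_1,h_5), S(f_2,h_5), S(f_3,h_5), S(h_4,h_5)) all reduce to 0 modulo the current basis, so we have a Gröbner basis.
Inter-reduce: drop elements whose leading term is divisible by another's, tail-reduce, and make monic.
Reduced Gröbner basis: {u - 1, v - 4}.

Elimination: the polynomial v - 4 lies in the elimination ideal for v, so v ∈ {4}. For each such v, the remaining basis elements (now univariate) give the rest of the solution.
  v = 4: the earlier basis element becomes u - 1 = 0, giving u = 1 — point (1, 4).
Each listed point satisfies every original equation (direct substitution).

{(1, 4)}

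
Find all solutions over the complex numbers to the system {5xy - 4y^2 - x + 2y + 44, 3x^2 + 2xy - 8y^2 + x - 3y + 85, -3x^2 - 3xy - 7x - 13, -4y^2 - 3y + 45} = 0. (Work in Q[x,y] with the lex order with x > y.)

{(-1, 3)}

Compute a lex Gröbner basis by Buchberger's algorithm.
f_1 = 5xy - x - 4y^2 + 2y + 44, LT = xy.
f_2 = 3x^2 + 2xy + x - 8y^2 - 3y + 85, LT = x^2.
f_3 = -3x^2 - 3xy - 7x - 13, LT = x^2.
f_4 = -4y^2 - 3y + 45, LT = y^2.

S(f_1,f_2): lcm = x^2y. S = -1/5x^2 - 22/15xy^2 + 1/15xy + 44/5x + 8/3y^3 + y^2 - 85/3y.
  reduce S modulo (f_1, f_2, f_3, f_4):
  remainder 1106/125x + 79/60y + 2449/500 ≠ 0; add h_5 = 1106/125x + 79/60y + 2449/500 to the basis.

S(f_1,f_3): lcm = x^2y. S = -1/5x^2 - 9/5xy^2 - 29/15xy + 44/5x - 13/3y.
  reduce S modulo (f_1, f_2, f_3, f_4, h_5):
  remainder -2489/504y + 2489/168 ≠ 0; add h_6 = -2489/504y + 2489/168 to the basis.

The other S-polynomials (S(f_1,f_4), S(f_2,f_3), S(f_2,f_4), S(f_3,f_4), S(f_1,h_5), S(f_2,h_5), S(f_3,h_5), S(f_4,h_5), S(f_1,h_6), S(f_2,h_6), S(f_3,h_6), S(f_4,h_6), S(h_5,h_6)) all reduce to 0 modulo the current basis, so we have a Gröbner basis.
Inter-reduce: drop elements whose leading term is divisible by another's, tail-reduce, and make monic.
Reduced Gröbner basis: {x + 1, y - 3}.

Elimination: the polynomial y - 3 lies in the elimination ideal for y, so y ∈ {3}. For each such y, the remaining basis elements (now univariate) give the rest of the solution.
  y = 3: the earlier basis element becomes x + 1 = 0, giving x = -1 — point (-1, 3).
Zero-dimensionality of the ideal guarantees finitely many solutions over ℂ.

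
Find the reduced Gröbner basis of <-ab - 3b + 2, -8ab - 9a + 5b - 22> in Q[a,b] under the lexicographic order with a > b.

G = {a - 29/9b + 38/9, b^2 - 11/29b - 18/29}

f_1 = -ab - 3b + 2, LT = ab.
f_2 = -8ab - 9a + 5b - 22, LT = ab.

S(f_1,f_2): lcm = ab. S = -9/8a + 29/8b - 19/4.
  reduce S modulo (f_1, f_2):
  remainder -9/8a + 29/8b - 19/4 ≠ 0; add g_3 = -9/8a + 29/8b - 19/4 to the basis.

S(f_1,g_3): lcm = ab. S = 29/9b^2 - 11/9b - 2.
  reduce S modulo (f_1, f_2, g_3):
  remainder 29/9b^2 - 11/9b - 2 ≠ 0; add g_4 = 29/9b^2 - 11/9b - 2 to the basis.

The other S-polynomials (S(f_2,g_3), S(f_1,g_4), S(f_2,g_4), S(g_3,g_4)) all reduce to 0 modulo the current basis, so we have a Gröbner basis.
Inter-reduce: drop elements whose leading term is divisible by another's, tail-reduce, and make monic.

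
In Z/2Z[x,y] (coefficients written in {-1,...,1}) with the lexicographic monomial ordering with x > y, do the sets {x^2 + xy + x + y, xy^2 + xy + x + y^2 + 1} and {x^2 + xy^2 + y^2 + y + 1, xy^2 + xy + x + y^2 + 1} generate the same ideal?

Yes, the ideals are equal.

Two ideals are equal iff their reduced Gröbner bases coincide (the reduced basis is unique for a fixed ordering).
Buchberger on the first generating set:
f_1 = x^2 + xy + x + y, LT = x^2.
f_2 = xy^2 + xy + x + y^2 + 1, LT = xy^2.

S(f_1,f_2): lcm = x^2y^2. S = x^2y + x^2 + xy^3 + x + y^3.
  leading term x^2y: subtract (y)·f_1 from x^2y + x^2 + xy^3 + x + y^3 → x^2 + xy^3 + xy^2 + xy + x + y^3 + y^2
  leading term x^2: subtract (1)·f_1 from x^2 + xy^3 + xy^2 + xy + x + y^3 + y^2 → xy^3 + xy^2 + y^3 + y^2 + y
  leading term xy^3: subtract (y)·f_2 from xy^3 + xy^2 + y^3 + y^2 + y → xy + y^2
  leading term xy: no divisor's leading term divides it; move xy to the remainder.
  leading term y^2: no divisor's leading term divides it; move y^2 to the remainder.
  remainder xy + y^2 ≠ 0; add g_3 = xy + y^2 to the basis.

S(f_2,g_3): lcm = xy^2. S = xy + x + y^3 + y^2 + 1.
  leading term xy: subtract (1)·g_3 from xy + x + y^3 + y^2 + 1 → x + y^3 + 1
  leading term x: no divisor's leading term divides it; move x to the remainder.
  leading term y^3: no divisor's leading term divides it; move y^3 to the remainder.
  leading term 1: no divisor's leading term divides it; move 1 to the remainder.
  remainder x + y^3 + 1 ≠ 0; add g_4 = x + y^3 + 1 to the basis.

S(f_2,g_4): lcm = xy^2. S = xy + x + y^5 + 1.
  leading term xy: subtract (1)·g_3 from xy + x + y^5 + 1 → x + y^5 + y^2 + 1
  leading term x: subtract (1)·g_4 from x + y^5 + y^2 + 1 → y^5 + y^3 + y^2
  leading term y^5: no divisor's leading term divides it; move y^5 to the remainder.
  leading term y^3: no divisor's leading term divides it; move y^3 to the remainder.
  leading term y^2: no divisor's leading term divides it; move y^2 to the remainder.
  remainder y^5 + y^3 + y^2 ≠ 0; add g_5 = y^5 + y^3 + y^2 to the basis.

S(g_3,g_4): lcm = xy. S = y^4 + y^2 + y.
  leading term y^4: no divisor's leading term divides it; move y^4 to the remainder.
  leading term y^2: no divisor's leading term divides it; move y^2 to the remainder.
  leading term y: no divisor's leading term divides it; move y to the remainder.
  remainder y^4 + y^2 + y ≠ 0; add g_6 = y^4 + y^2 + y to the basis.

The other S-polynomials (S(f_1,g_3), S(f_1,g_4), S(f_1,g_5), S(f_2,g_5), S(g_3,g_5), S(g_4,g_5), S(f_1,g_6), S(f_2,g_6), S(g_3,g_6), S(g_4,g_6), S(g_5,g_6)) all reduce to 0 modulo the current basis, so we have a Gröbner basis.
Inter-reduce: drop elements whose leading term is divisible by another's, tail-reduce, and make monic.
Reduced Gröbner basis: {x + y^3 + 1, y^4 + y^2 + y}.

Buchberger on the second generating set:
h_1 = x^2 + xy^2 + y^2 + y + 1, LT = x^2.
h_2 = xy^2 + xy + x + y^2 + 1, LT = xy^2.

S(h_1,h_2): lcm = x^2y^2. S = x^2y + x^2 + xy^4 + xy^2 + x + y^4 + y^3 + y^2.
  leading term x^2y: subtract (y)·h_1 from x^2y + x^2 + xy^4 + xy^2 + x + y^4 + y^3 + y^2 → x^2 + xy^4 + xy^3 + xy^2 + x + y^4 + y
  leading term x^2: subtract (1)·h_1 from x^2 + xy^4 + xy^3 + xy^2 + x + y^4 + y → xy^4 + xy^3 + x + y^4 + y^2 + 1
  leading term xy^4: subtract (y^2)·h_2 from xy^4 + xy^3 + x + y^4 + y^2 + 1 → xy^2 + x + 1
  leading term xy^2: subtract (1)·h_2 from xy^2 + x + 1 → xy + y^2
  leading term xy: no divisor's leading term divides it; move xy to the remainder.
  leading term y^2: no divisor's leading term divides it; move y^2 to the remainder.
  remainder xy + y^2 ≠ 0; add k_3 = xy + y^2 to the basis.

S(h_2,k_3): lcm = xy^2. S = xy + x + y^3 + y^2 + 1.
  leading term xy: subtract (1)·k_3 from xy + x + y^3 + y^2 + 1 → x + y^3 + 1
  leading term x: no divisor's leading term divides it; move x to the remainder.
  leading term y^3: no divisor's leading term divides it; move y^3 to the remainder.
  leading term 1: no divisor's leading term divides it; move 1 to the remainder.
  remainder x + y^3 + 1 ≠ 0; add k_4 = x + y^3 + 1 to the basis.

S(h_2,k_4): lcm = xy^2. S = xy + x + y^5 + 1.
  leading term xy: subtract (1)·k_3 from xy + x + y^5 + 1 → x + y^5 + y^2 + 1
  leading term x: subtract (1)·k_4 from x + y^5 + y^2 + 1 → y^5 + y^3 + y^2
  leading term y^5: no divisor's leading term divides it; move y^5 to the remainder.
  leading term y^3: no divisor's leading term divides it; move y^3 to the remainder.
  leading term y^2: no divisor's leading term divides it; move y^2 to the remainder.
  remainder y^5 + y^3 + y^2 ≠ 0; add k_5 = y^5 + y^3 + y^2 to the basis.

S(k_3,k_4): lcm = xy. S = y^4 + y^2 + y.
  leading term y^4: no divisor's leading term divides it; move y^4 to the remainder.
  leading term y^2: no divisor's leading term divides it; move y^2 to the remainder.
  leading term y: no divisor's leading term divides it; move y to the remainder.
  remainder y^4 + y^2 + y ≠ 0; add k_6 = y^4 + y^2 + y to the basis.

The other S-polynomials (S(h_1,k_3), S(h_1,k_4), S(h_1,k_5), S(h_2,k_5), S(k_3,k_5), S(k_4,k_5), S(h_1,k_6), S(h_2,k_6), S(k_3,k_6), S(k_4,k_6), S(k_5,k_6)) all reduce to 0 modulo the current basis, so we have a Gröbner basis.
Inter-reduce: drop elements whose leading term is divisible by another's, tail-reduce, and make monic.
Reduced Gröbner basis: {x + y^3 + 1, y^4 + y^2 + y}.

Same reduced basis, so the two generating sets span the same ideal.
The same test decides containment: I ⊆ J iff every generator of I reduces to 0 modulo a Gröbner basis of J.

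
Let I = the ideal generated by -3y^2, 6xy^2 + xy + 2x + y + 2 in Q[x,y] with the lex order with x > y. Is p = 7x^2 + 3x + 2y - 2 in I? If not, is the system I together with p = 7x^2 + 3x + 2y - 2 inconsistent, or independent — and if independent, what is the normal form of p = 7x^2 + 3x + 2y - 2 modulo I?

First compute the reduced Gröbner basis of I by Buchberger's algorithm.
f_1 = -3y^2, LT = y^2.
f_2 = 6xy^2 + xy + 2x + y + 2, LT = xy^2.

S(f_1,f_2): lcm = xy^2. S = -1/6xy - 1/3x - 1/6y - 1/3.
  leading term xy: no divisor's leading term divides it; move -1/6xy to the remainder.
  leading term x: no divisor's leading term divides it; move -1/3x to the remainder.
  leading term y: no divisor's leading term divides it; move -1/6y to the remainder.
  leading term 1: no divisor's leading term divides it; move -1/3 to the remainder.
  remainder -1/6xy - 1/3x - 1/6y - 1/3 ≠ 0; add h_3 = -1/6xy - 1/3x - 1/6y - 1/3 to the basis.

S(f_1,h_3): lcm = xy^2. S = -2xy - y^2 - 2y.
  leading term xy: subtract (12)·h_3 from -2xy - y^2 - 2y → 4x - y^2 + 4
  leading term x: no divisor's leading term divides it; move 4x to the remainder.
  leading term y^2: subtract (1/3)·f_1 from -y^2 + 4 → 4
  leading term 1: no divisor's leading term divides it; move 4 to the remainder.
  remainder 4x + 4 ≠ 0; add h_4 = 4x + 4 to the basis.

S(f_2,h_3): lcm = xy^2. S = -11/6xy + 1/3x - y^2 - 11/6y + 1/3.
  leading term xy: subtract (11)·h_3 from -11/6xy + 1/3x - y^2 - 11/6y + 1/3 → 4x - y^2 + 4
  leading term x: subtract (1)·h_4 from 4x - y^2 + 4 → -y^2
  leading term y^2: subtract (1/3)·f_1 from -y^2 → 0
  remainder 0.

S(f_1,h_4): leading monomials are coprime, so the S-polynomial reduces to 0 (Buchberger's first criterion).
S(f_2,h_4): lcm = xy^2. S = 1/6xy + 1/3x - y^2 + 1/6y + 1/3.
  leading term xy: subtract (-1)·h_3 from 1/6xy + 1/3x - y^2 + 1/6y + 1/3 → -y^2
  leading term y^2: subtract (1/3)·f_1 from -y^2 → 0
  remainder 0.

S(h_3,h_4): lcm = xy. S = 2x + 2.
  leading term x: subtract (1/2)·h_4 from 2x + 2 → 0
  remainder 0.

Every S-polynomial of the final basis reduces to 0, so we have a Gröbner basis.
Inter-reduce: drop elements whose leading term is divisible by another's, tail-reduce, and make monic.
Reduced Gröbner basis: {x + 1, y^2}.
Label its elements g_1 = x + 1, g_2 = y^2.

Reduce p = 7x^2 + 3x + 2y - 2 modulo G:
  leading term x^2: subtract (7x)·g_1 from 7x^2 + 3x + 2y - 2 → -4x + 2y - 2
  leading term x: subtract (-4)·g_1 from -4x + 2y - 2 → 2y + 2
  leading term y: no divisor's leading term divides it; move 2y to the remainder.
  leading term 1: no divisor's leading term divides it; move 2 to the remainder.
  normal form = 2y + 2.
The normal form is nonzero, so p ∉ I. Since p minus its normal form lies in I, I + (p) = I + (r) where r = 2y + 2; decide whether this ideal is the whole ring.
Run Buchberger on G together with r (pairs among the g_i already reduce to 0 since G is a Gröbner basis):
g_1 = x + 1, LT = x.
g_2 = y^2, LT = y^2.
r = 2y + 2, LT = y.

S(g_1,g_2): leading monomials are coprime, so the S-polynomial reduces to 0 (Buchberger's first criterion).
S(g_1,r): leading monomials are coprime, so the S-polynomial reduces to 0 (Buchberger's first criterion).
S(g_2,r): lcm = y^2. S = -y.
  leading term y: subtract (-1/2)·r from -y → 1
  leading term 1: no divisor's leading term divides it; move 1 to the remainder.
  remainder 1 ≠ 0; add m_4 = 1 to the basis.

S(g_1,m_4): leading monomials are coprime, so the S-polynomial reduces to 0 (Buchberger's first criterion).
S(g_2,m_4): leading monomials are coprime, so the S-polynomial reduces to 0 (Buchberger's first criterion).
S(r,m_4): leading monomials are coprime, so the S-polynomial reduces to 0 (Buchberger's first criterion).
Every S-polynomial of the final basis reduces to 0, so we have a Gröbner basis.
Inter-reduce: drop elements whose leading term is divisible by another's, tail-reduce, and make monic.
Reduced Gröbner basis: {1}.
The reduced Gröbner basis of I + (p) is {1}: the ideal is the whole ring, so the enlarged system has no common solution — adjoining p is inconsistent.

Adjoining 7x^2 + 3x + 2y - 2 makes the ideal the whole ring: the system is inconsistent.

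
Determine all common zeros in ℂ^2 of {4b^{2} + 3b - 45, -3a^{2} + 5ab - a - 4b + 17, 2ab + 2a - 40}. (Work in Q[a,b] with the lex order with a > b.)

Compute a lex Gröbner basis by Buchberger's algorithm.
f_1 = 4b^{2} + 3b - 45, LT = b^{2}.
f_2 = -3a^{2} + 5ab - a - 4b + 17, LT = a^{2}.
f_3 = 2ab + 2a - 40, LT = ab.

S(f_1,f_3): lcm = ab^{2}. S = -\tfrac{1}{4}ab - \tfrac{45}{4}a + 20b.
  leading term ab: subtract (-\tfrac{1}{8})·f_3 from -\tfrac{1}{4}ab - \tfrac{45}{4}a + 20b → -11a + 20b - 5
  leading term a: no divisor's leading term divides it; move -11a to the remainder.
  leading term b: no divisor's leading term divides it; move 20b to the remainder.
  leading term 1: no divisor's leading term divides it; move -5 to the remainder.
  remainder -11a + 20b - 5 ≠ 0; add h_4 = -11a + 20b - 5 to the basis.

S(f_2,f_3): lcm = a^{2}b. S = -a^{2} - \tfrac{5}{3}ab^{2} + \tfrac{1}{3}ab + 20a + \tfrac{4}{3}b^{2} - \tfrac{17}{3}b.
  leading term a^{2}: subtract (\tfrac{1}{3})·f_2 from -a^{2} - \tfrac{5}{3}ab^{2} + \tfrac{1}{3}ab + 20a + \tfrac{4}{3}b^{2} - \tfrac{17}{3}b → -\tfrac{5}{3}ab^{2} - \tfrac{4}{3}ab + \tfrac{61}{3}a + \tfrac{4}{3}b^{2} - \tfrac{13}{3}b - \tfrac{17}{3}
  leading term ab^{2}: subtract (-\tfrac{5}{12}a)·f_1 from -\tfrac{5}{3}ab^{2} - \tfrac{4}{3}ab + \tfrac{61}{3}a + \tfrac{4}{3}b^{2} - \tfrac{13}{3}b - \tfrac{17}{3} → -\tfrac{1}{12}ab + \tfrac{19}{12}a + \tfrac{4}{3}b^{2} - \tfrac{13}{3}b - \tfrac{17}{3}
  leading term ab: subtract (-\tfrac{1}{24})·f_3 from -\tfrac{1}{12}ab + \tfrac{19}{12}a + \tfrac{4}{3}b^{2} - \tfrac{13}{3}b - \tfrac{17}{3} → \tfrac{5}{3}a + \tfrac{4}{3}b^{2} - \tfrac{13}{3}b - \tfrac{22}{3}
  leading term a: subtract (-\tfrac{5}{33})·h_4 from \tfrac{5}{3}a + \tfrac{4}{3}b^{2} - \tfrac{13}{3}b - \tfrac{22}{3} → \tfrac{4}{3}b^{2} - \tfrac{43}{33}b - \tfrac{89}{11}
  leading term b^{2}: subtract (\tfrac{1}{3})·f_1 from \tfrac{4}{3}b^{2} - \tfrac{43}{33}b - \tfrac{89}{11} → -\tfrac{76}{33}b + \tfrac{76}{11}
  leading term b: no divisor's leading term divides it; move -\tfrac{76}{33}b to the remainder.
  leading term 1: no divisor's leading term divides it; move \tfrac{76}{11} to the remainder.
  remainder -\tfrac{76}{33}b + \tfrac{76}{11} ≠ 0; add h_5 = -\tfrac{76}{33}b + \tfrac{76}{11} to the basis.

The other S-polynomials (S(f_1,f_2), S(f_1,h_4), S(f_2,h_4), S(f_3,h_4), S(f_1,h_5), S(f_2,h_5), S(f_3,h_5), S(h_4,h_5)) all reduce to 0 modulo the current basis, so we have a Gröbner basis.
Inter-reduce: drop elements whose leading term is divisible by another's, tail-reduce, and make monic.
Reduced Gröbner basis: {a - 5, b - 3}.

Since the basis is lex-ordered, b - 3 is univariate in b. Its roots are {3}. Back-substituting each root into the other basis elements fixes the other coordinates.
  b = 3: the earlier basis element becomes a - 5 = 0, giving a = 5 — point (5, 3).
Check: every point annihilates each of the original generators.

{(5, 3)}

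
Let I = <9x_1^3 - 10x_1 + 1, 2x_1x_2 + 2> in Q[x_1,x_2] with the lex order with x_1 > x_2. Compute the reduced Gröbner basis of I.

G = {x_1 + 1/9x_2^2 + 10/9x_2, x_2^3 + 10x_2^2 - 9}

f_1 = 9x_1^3 - 10x_1 + 1, LT = x_1^3.
f_2 = 2x_1x_2 + 2, LT = x_1x_2.

S(f_1,f_2): lcm = x_1^3x_2. S = -x_1^2 - 10/9x_1x_2 + 1/9x_2.
  leading term x_1^2: no divisor's leading term divides it; move -x_1^2 to the remainder.
  leading term x_1x_2: subtract (-5/9)·f_2 from -10/9x_1x_2 + 1/9x_2 → 1/9x_2 + 10/9
  leading term x_2: no divisor's leading term divides it; move 1/9x_2 to the remainder.
  leading term 1: no divisor's leading term divides it; move 10/9 to the remainder.
  remainder -x_1^2 + 1/9x_2 + 10/9 ≠ 0; add g_3 = -x_1^2 + 1/9x_2 + 10/9 to the basis.

S(f_2,g_3): lcm = x_1^2x_2. S = x_1 + 1/9x_2^2 + 10/9x_2.
  leading term x_1: no divisor's leading term divides it; move x_1 to the remainder.
  leading term x_2^2: no divisor's leading term divides it; move 1/9x_2^2 to the remainder.
  leading term x_2: no divisor's leading term divides it; move 10/9x_2 to the remainder.
  remainder x_1 + 1/9x_2^2 + 10/9x_2 ≠ 0; add g_4 = x_1 + 1/9x_2^2 + 10/9x_2 to the basis.

S(f_2,g_4): lcm = x_1x_2. S = -1/9x_2^3 - 10/9x_2^2 + 1.
  leading term x_2^3: no divisor's leading term divides it; move -1/9x_2^3 to the remainder.
  leading term x_2^2: no divisor's leading term divides it; move -10/9x_2^2 to the remainder.
  leading term 1: no divisor's leading term divides it; move 1 to the remainder.
  remainder -1/9x_2^3 - 10/9x_2^2 + 1 ≠ 0; add g_5 = -1/9x_2^3 - 10/9x_2^2 + 1 to the basis.

The other S-polynomials (S(f_1,g_3), S(f_1,g_4), S(g_3,g_4), S(f_1,g_5), S(f_2,g_5), S(g_3,g_5), S(g_4,g_5)) all reduce to 0 modulo the current basis, so we have a Gröbner basis.
Inter-reduce: drop elements whose leading term is divisible by another's, tail-reduce, and make monic.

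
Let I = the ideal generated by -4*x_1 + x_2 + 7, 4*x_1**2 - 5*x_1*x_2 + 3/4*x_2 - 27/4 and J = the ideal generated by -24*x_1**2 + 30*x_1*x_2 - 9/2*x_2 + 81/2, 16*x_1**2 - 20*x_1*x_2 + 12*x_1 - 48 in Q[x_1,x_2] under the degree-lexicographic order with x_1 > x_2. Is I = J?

Yes, the ideals are equal.

Equality of ideals is decidable: compute both reduced Gröbner bases (unique for the ordering) and check whether they agree.
Buchberger on the first generating set:
f_1 = -4*x_1 + x_2 + 7, LT = x_1.
f_2 = 4*x_1**2 - 5*x_1*x_2 + 3/4*x_2 - 27/4, LT = x_1**2.

S(f_1,f_2): lcm = x_1**2. S = x_1*x_2 - 7/4*x_1 - 3/16*x_2 + 27/16.
  reduce S modulo (f_1, f_2):
  remainder 1/4*x_2**2 + 9/8*x_2 - 11/8 ≠ 0; add g_3 = 1/4*x_2**2 + 9/8*x_2 - 11/8 to the basis.

The other S-polynomials (S(f_1,g_3), S(f_2,g_3)) all reduce to 0 modulo the current basis, so we have a Gröbner basis.
Inter-reduce: drop elements whose leading term is divisible by another's, tail-reduce, and make monic.
Reduced Gröbner basis: {x_2**2 + 9/2*x_2 - 11/2, x_1 - 1/4*x_2 - 7/4}.

Buchberger on the second generating set:
h_1 = -24*x_1**2 + 30*x_1*x_2 - 9/2*x_2 + 81/2, LT = x_1**2.
h_2 = 16*x_1**2 - 20*x_1*x_2 + 12*x_1 - 48, LT = x_1**2.

S(h_1,h_2): lcm = x_1**2. S = -3/4*x_1 + 3/16*x_2 + 21/16.
  reduce S modulo (h_1, h_2):
  remainder -3/4*x_1 + 3/16*x_2 + 21/16 ≠ 0; add k_3 = -3/4*x_1 + 3/16*x_2 + 21/16 to the basis.

S(h_1,k_3): lcm = x_1**2. S = -x_1*x_2 + 7/4*x_1 + 3/16*x_2 - 27/16.
  reduce S modulo (h_1, h_2, k_3):
  remainder -1/4*x_2**2 - 9/8*x_2 + 11/8 ≠ 0; add k_4 = -1/4*x_2**2 - 9/8*x_2 + 11/8 to the basis.

The other S-polynomials (S(h_2,k_3), S(h_1,k_4), S(h_2,k_4), S(k_3,k_4)) all reduce to 0 modulo the current basis, so we have a Gröbner basis.
Inter-reduce: drop elements whose leading term is divisible by another's, tail-reduce, and make monic.
Reduced Gröbner basis: {x_2**2 + 9/2*x_2 - 11/2, x_1 - 1/4*x_2 - 7/4}.

Same reduced basis, so the two generating sets span the same ideal.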